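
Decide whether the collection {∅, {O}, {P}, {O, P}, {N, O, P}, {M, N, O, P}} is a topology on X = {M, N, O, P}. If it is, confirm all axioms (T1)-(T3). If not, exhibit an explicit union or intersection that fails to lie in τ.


τ IS a topology on X.

Axiom (T1): ∅ ∈ τ? Yes; X ∈ τ? Yes.
Axiom (T2/T3): check pairwise unions and intersections of members of τ.
All pairwise intersections and unions checked — each lies in τ. Therefore τ satisfies (T1), (T2), (T3): it IS a topology on X.


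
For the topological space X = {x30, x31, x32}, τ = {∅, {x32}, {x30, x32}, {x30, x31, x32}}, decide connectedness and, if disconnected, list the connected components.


(X, τ) is connected.

Find clopen sets (U ∈ τ with X ∖ U ∈ τ):
  U = ∅, X ∖ U = {x30, x31, x32} — both open, so U is clopen.
  U = {x30, x31, x32}, X ∖ U = ∅ — both open, so U is clopen.
Only trivial clopens (∅ and X) exist, so (X, τ) is connected.
Compute connected components by grouping points that agree on all clopens:
  component: {x30, x31, x32}


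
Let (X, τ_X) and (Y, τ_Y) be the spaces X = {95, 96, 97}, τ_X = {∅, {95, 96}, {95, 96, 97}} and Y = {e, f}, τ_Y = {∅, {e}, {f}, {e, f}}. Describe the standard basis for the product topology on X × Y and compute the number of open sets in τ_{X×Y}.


Basis B = {∅ × ∅, {95, 96} × {e}, {95, 96} × {f}, {95, 96, 97} × {e}, {95, 96, 97} × {f}, {95, 96} × {e, f}, {95, 96, 97} × {e, f}}; |τ_{X×Y}| = 9.

Enumerate products U × V with U ∈ τ_X, V ∈ τ_Y (deduplicated):
  ∅ × ∅ = {} (∅)
  {95, 96} × {e} = {(95,e), (96,e)}
  {95, 96} × {f} = {(95,f), (96,f)}
  {95, 96, 97} × {e} = {(95,e), (96,e), (97,e)}
  {95, 96, 97} × {f} = {(95,f), (96,f), (97,f)}
  {95, 96} × {e, f} = {(95,e), (95,f), (96,e), (96,f)}
  {95, 96, 97} × {e, f} = {(95,e), (95,f), (96,e), (96,f), (97,e), (97,f)}
These 7 distinct sets form the basis B.
Close under arbitrary unions to get τ_{X×Y}; counting gives |τ_{X×Y}| = 9.


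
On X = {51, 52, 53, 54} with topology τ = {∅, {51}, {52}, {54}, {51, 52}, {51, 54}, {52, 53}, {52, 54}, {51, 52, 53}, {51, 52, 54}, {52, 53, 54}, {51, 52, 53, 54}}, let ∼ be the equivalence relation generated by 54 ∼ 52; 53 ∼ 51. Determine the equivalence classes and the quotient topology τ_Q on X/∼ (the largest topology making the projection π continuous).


X/∼ = {[51=53], [52=54]}; |τ_Q| = 3.

Equivalence classes: [51=53], [52=54].
Quotient map π: X → X/∼ sends 51 ↦ [51=53], 52 ↦ [52=54], 53 ↦ [51=53], 54 ↦ [52=54].
For each subset V ⊆ X/∼, compute π^{-1}(V) ⊆ X and check whether π^{-1}(V) ∈ τ. V is open in τ_Q iff π^{-1}(V) ∈ τ.
  V = {}: π^{-1}(V) = ∅ ∈ τ ✓.
  V = {[51=53]}: π^{-1}(V) = {51, 53} ∉ τ ✗.
  V = {[52=54]}: π^{-1}(V) = {52, 54} ∈ τ ✓.
  V = {[51=53], [52=54]}: π^{-1}(V) = {51, 52, 53, 54} ∈ τ ✓.
Open sets in the quotient: τ_Q = {{}, {[52=54]}, {[51=53], [52=54]}} (3 elements).


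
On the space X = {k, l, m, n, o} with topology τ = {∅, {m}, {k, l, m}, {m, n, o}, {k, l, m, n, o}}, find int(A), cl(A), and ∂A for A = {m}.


int(A) = {m}, cl(A) = {k, l, m, n, o}, ∂A = {k, l, n, o}.

Closed sets in (X, τ) are complements of opens:
  closed(X, τ) = {∅, {k, l}, {n, o}, {k, l, n, o}, {k, l, m, n, o}}.
int(A) = ⋃ {U ∈ τ : U ⊆ A}. Opens contained in A: ∅, {m}.
Taking the union of these: int(A) = {m}.
cl(A) = ⋂ {C closed : A ⊆ C}. Closed sets containing A: {k, l, m, n, o}.
Intersecting these: cl(A) = {k, l, m, n, o}.
∂A = cl(A) ∖ int(A) = {k, l, m, n, o} ∖ {m} = {k, l, n, o}.


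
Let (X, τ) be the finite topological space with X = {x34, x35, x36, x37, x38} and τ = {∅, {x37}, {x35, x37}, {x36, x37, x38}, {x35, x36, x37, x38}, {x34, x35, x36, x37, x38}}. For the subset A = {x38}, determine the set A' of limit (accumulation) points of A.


A' = {x34, x36}

For each x ∈ X, list the open sets U ∈ τ with x ∈ U, then check whether U ∩ (A ∖ {x}) ≠ ∅ for every such U.
  x = x34: opens ∋ x are {x34, x35, x36, x37, x38}; each meets A ∖ {x34}, so x IS a limit point.
  x = x35: open {x35, x37} ∋ x has {x35, x37} ∩ (A ∖ {x35}) = ∅, so x is NOT a limit point.
  x = x36: opens ∋ x are {x36, x37, x38}, {x35, x36, x37, x38}, {x34, x35, x36, x37, x38}; each meets A ∖ {x36}, so x IS a limit point.
  x = x37: open {x37} ∋ x has {x37} ∩ (A ∖ {x37}) = ∅, so x is NOT a limit point.
  x = x38: open {x36, x37, x38} ∋ x has {x36, x37, x38} ∩ (A ∖ {x38}) = ∅, so x is NOT a limit point.
Collecting: A' = {x34, x36}.


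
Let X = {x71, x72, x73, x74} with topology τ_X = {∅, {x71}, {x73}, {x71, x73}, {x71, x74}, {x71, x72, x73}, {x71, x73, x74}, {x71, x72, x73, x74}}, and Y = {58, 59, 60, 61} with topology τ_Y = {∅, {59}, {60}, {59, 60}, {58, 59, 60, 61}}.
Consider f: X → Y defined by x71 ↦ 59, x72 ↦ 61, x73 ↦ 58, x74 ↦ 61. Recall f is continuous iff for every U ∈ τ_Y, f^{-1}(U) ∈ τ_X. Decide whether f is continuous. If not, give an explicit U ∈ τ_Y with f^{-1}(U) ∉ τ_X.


f IS continuous.

Compute f^{-1}(U) for each U ∈ τ_Y:
  U = ∅: f^{-1}(U) = ∅ ∈ τ_X ✓.
  U = {59}: f^{-1}(U) = {x71} ∈ τ_X ✓.
  U = {60}: f^{-1}(U) = ∅ ∈ τ_X ✓.
  U = {59, 60}: f^{-1}(U) = {x71} ∈ τ_X ✓.
  U = {58, 59, 60, 61}: f^{-1}(U) = {x71, x72, x73, x74} ∈ τ_X ✓.
Every preimage lies in τ_X, so f IS continuous.


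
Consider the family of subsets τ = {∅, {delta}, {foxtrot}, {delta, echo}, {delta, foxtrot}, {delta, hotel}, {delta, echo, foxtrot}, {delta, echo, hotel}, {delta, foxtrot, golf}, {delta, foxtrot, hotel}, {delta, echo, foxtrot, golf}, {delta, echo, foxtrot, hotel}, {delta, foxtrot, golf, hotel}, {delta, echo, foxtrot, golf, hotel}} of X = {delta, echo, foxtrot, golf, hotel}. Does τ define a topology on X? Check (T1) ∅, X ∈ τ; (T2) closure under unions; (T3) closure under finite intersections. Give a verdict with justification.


τ IS a topology on X.

Axiom (T1): ∅ ∈ τ? Yes; X ∈ τ? Yes.
Axiom (T2/T3): check pairwise unions and intersections of members of τ.
All pairwise intersections and unions checked — each lies in τ. Therefore τ satisfies (T1), (T2), (T3): it IS a topology on X.


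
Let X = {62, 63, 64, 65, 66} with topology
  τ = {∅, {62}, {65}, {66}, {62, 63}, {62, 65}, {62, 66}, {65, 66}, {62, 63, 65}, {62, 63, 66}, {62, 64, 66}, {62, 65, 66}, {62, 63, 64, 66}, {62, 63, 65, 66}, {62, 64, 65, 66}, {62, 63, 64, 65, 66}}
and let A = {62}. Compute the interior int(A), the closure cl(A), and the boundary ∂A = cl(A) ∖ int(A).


int(A) = {62}, cl(A) = {62, 63, 64}, ∂A = {63, 64}.

Closed sets in (X, τ) are complements of opens:
  closed(X, τ) = {∅, {63}, {64}, {65}, {63, 64}, {63, 65}, {64, 65}, {64, 66}, {62, 63, 64}, {63, 64, 65}, {63, 64, 66}, {64, 65, 66}, {62, 63, 64, 65}, {62, 63, 64, 66}, {63, 64, 65, 66}, {62, 63, 64, 65, 66}}.
int(A) = ⋃ {U ∈ τ : U ⊆ A}. Opens contained in A: ∅, {62}.
Taking the union of these: int(A) = {62}.
cl(A) = ⋂ {C closed : A ⊆ C}. Closed sets containing A: {62, 63, 64}, {62, 63, 64, 65}, {62, 63, 64, 66}, {62, 63, 64, 65, 66}.
Intersecting these: cl(A) = {62, 63, 64}.
∂A = cl(A) ∖ int(A) = {62, 63, 64} ∖ {62} = {63, 64}.


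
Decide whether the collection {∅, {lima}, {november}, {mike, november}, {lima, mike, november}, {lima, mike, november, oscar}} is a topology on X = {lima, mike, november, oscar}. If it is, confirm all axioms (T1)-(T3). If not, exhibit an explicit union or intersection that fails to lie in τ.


τ is NOT a topology on X.

Axiom (T1): ∅ ∈ τ? Yes; X ∈ τ? Yes.
Axiom (T2/T3): check pairwise unions and intersections of members of τ.
Counterexample for (T2): {lima} ∪ {november} = {lima, november} ∉ τ. Therefore τ is NOT a topology.


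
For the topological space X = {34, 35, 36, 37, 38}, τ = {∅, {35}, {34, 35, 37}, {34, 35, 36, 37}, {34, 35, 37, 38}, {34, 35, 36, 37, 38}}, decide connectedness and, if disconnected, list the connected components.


(X, τ) is connected.

Find clopen sets (U ∈ τ with X ∖ U ∈ τ):
  U = ∅, X ∖ U = {34, 35, 36, 37, 38} — both open, so U is clopen.
  U = {34, 35, 36, 37, 38}, X ∖ U = ∅ — both open, so U is clopen.
Only trivial clopens (∅ and X) exist, so (X, τ) is connected.
Compute connected components by grouping points that agree on all clopens:
  component: {34, 35, 36, 37, 38}


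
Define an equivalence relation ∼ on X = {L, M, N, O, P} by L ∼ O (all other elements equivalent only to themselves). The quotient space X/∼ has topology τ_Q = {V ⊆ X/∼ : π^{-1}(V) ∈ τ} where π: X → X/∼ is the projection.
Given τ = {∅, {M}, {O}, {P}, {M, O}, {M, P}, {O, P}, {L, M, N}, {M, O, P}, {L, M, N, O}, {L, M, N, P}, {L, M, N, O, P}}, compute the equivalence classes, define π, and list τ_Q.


X/∼ = {[L=O], [M], [N], [P]}; |τ_Q| = 6.

Equivalence classes: [L=O], [M], [N], [P].
Quotient map π: X → X/∼ sends L ↦ [L=O], M ↦ [M], N ↦ [N], O ↦ [L=O], P ↦ [P].
For each subset V ⊆ X/∼, compute π^{-1}(V) ⊆ X and check whether π^{-1}(V) ∈ τ. V is open in τ_Q iff π^{-1}(V) ∈ τ.
  V = {}: π^{-1}(V) = ∅ ∈ τ ✓.
  V = {[L=O]}: π^{-1}(V) = {L, O} ∉ τ ✗.
  V = {[M]}: π^{-1}(V) = {M} ∈ τ ✓.
  V = {[L=O], [M]}: π^{-1}(V) = {L, M, O} ∉ τ ✗.
  V = {[N]}: π^{-1}(V) = {N} ∉ τ ✗.
  V = {[L=O], [N]}: π^{-1}(V) = {L, N, O} ∉ τ ✗.
  V = {[M], [N]}: π^{-1}(V) = {M, N} ∉ τ ✗.
  V = {[L=O], [M], [N]}: π^{-1}(V) = {L, M, N, O} ∈ τ ✓.
  V = {[P]}: π^{-1}(V) = {P} ∈ τ ✓.
  V = {[L=O], [P]}: π^{-1}(V) = {L, O, P} ∉ τ ✗.
  V = {[M], [P]}: π^{-1}(V) = {M, P} ∈ τ ✓.
  V = {[L=O], [M], [P]}: π^{-1}(V) = {L, M, O, P} ∉ τ ✗.
  V = {[N], [P]}: π^{-1}(V) = {N, P} ∉ τ ✗.
  V = {[L=O], [N], [P]}: π^{-1}(V) = {L, N, O, P} ∉ τ ✗.
  V = {[M], [N], [P]}: π^{-1}(V) = {M, N, P} ∉ τ ✗.
  V = {[L=O], [M], [N], [P]}: π^{-1}(V) = {L, M, N, O, P} ∈ τ ✓.
Open sets in the quotient: τ_Q = {{}, {[M]}, {[L=O], [M], [N]}, {[P]}, {[M], [P]}, {[L=O], [M], [N], [P]}} (6 elements).


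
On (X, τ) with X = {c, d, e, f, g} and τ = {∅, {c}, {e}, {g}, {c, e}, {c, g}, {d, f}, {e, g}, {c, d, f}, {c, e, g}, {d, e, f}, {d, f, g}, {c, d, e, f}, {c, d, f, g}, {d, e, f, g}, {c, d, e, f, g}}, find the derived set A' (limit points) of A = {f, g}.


A' = {d}

For each x ∈ X, list the open sets U ∈ τ with x ∈ U, then check whether U ∩ (A ∖ {x}) ≠ ∅ for every such U.
  x = c: open {c} ∋ x has {c} ∩ (A ∖ {c}) = ∅, so x is NOT a limit point.
  x = d: opens ∋ x are {d, f}, {c, d, f}, {d, e, f}, {d, f, g}, {c, d, e, f}, {c, d, f, g}, {d, e, f, g}, {c, d, e, f, g}; each meets A ∖ {d}, so x IS a limit point.
  x = e: open {e} ∋ x has {e} ∩ (A ∖ {e}) = ∅, so x is NOT a limit point.
  x = f: open {d, f} ∋ x has {d, f} ∩ (A ∖ {f}) = ∅, so x is NOT a limit point.
  x = g: open {g} ∋ x has {g} ∩ (A ∖ {g}) = ∅, so x is NOT a limit point.
Collecting: A' = {d}.


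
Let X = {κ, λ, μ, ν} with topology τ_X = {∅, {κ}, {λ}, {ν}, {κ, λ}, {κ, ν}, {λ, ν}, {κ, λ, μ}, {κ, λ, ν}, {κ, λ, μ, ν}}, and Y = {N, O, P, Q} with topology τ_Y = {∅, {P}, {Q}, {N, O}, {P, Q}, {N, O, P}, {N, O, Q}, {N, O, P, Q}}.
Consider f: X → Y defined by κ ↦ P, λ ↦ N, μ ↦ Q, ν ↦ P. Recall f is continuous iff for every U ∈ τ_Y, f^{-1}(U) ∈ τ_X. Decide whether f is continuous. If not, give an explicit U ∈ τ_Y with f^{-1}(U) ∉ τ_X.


f is NOT continuous.

Compute f^{-1}(U) for each U ∈ τ_Y:
  U = ∅: f^{-1}(U) = ∅ ∈ τ_X ✓.
  U = {P}: f^{-1}(U) = {κ, ν} ∈ τ_X ✓.
  U = {Q}: f^{-1}(U) = {μ} ∉ τ_X ✗.
  U = {N, O}: f^{-1}(U) = {λ} ∈ τ_X ✓.
  U = {P, Q}: f^{-1}(U) = {κ, μ, ν} ∉ τ_X ✗.
  U = {N, O, P}: f^{-1}(U) = {κ, λ, ν} ∈ τ_X ✓.
  U = {N, O, Q}: f^{-1}(U) = {λ, μ} ∉ τ_X ✗.
  U = {N, O, P, Q}: f^{-1}(U) = {κ, λ, μ, ν} ∈ τ_X ✓.
Found U = {Q} with f^{-1}(U) = {μ} not in τ_X. Therefore f is NOT continuous.


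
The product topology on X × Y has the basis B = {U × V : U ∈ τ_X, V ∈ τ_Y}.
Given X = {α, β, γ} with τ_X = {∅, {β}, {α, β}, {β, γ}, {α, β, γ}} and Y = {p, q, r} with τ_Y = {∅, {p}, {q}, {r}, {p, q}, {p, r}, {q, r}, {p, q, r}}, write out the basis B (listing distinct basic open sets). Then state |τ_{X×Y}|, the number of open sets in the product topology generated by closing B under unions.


Basis B = {∅ × ∅, {β} × {p}, {β} × {q}, {β} × {r}, {α, β} × {p}, {α, β} × {q}, {α, β} × {r}, {β} × {p, q}, {β} × {p, r}, {β, γ} × {p}, {β} × {q, r}, {β, γ} × {q}, {β, γ} × {r}, {α, β, γ} × {p}, {α, β, γ} × {q}, {α, β, γ} × {r}, {β} × {p, q, r}, {α, β} × {p, q}, {α, β} × {p, r}, {α, β} × {q, r}, {β, γ} × {p, q}, {β, γ} × {p, r}, {β, γ} × {q, r}, {α, β} × {p, q, r}, {α, β, γ} × {p, q}, {α, β, γ} × {p, r}, {α, β, γ} × {q, r}, {β, γ} × {p, q, r}, {α, β, γ} × {p, q, r}}; |τ_{X×Y}| = 125.

Enumerate products U × V with U ∈ τ_X, V ∈ τ_Y (deduplicated):
  ∅ × ∅ = {} (∅)
  {β} × {p} = {(β,p)}
  {β} × {q} = {(β,q)}
  {β} × {r} = {(β,r)}
  {α, β} × {p} = {(α,p), (β,p)}
  {α, β} × {q} = {(α,q), (β,q)}
  {α, β} × {r} = {(α,r), (β,r)}
  {β} × {p, q} = {(β,p), (β,q)}
  {β} × {p, r} = {(β,p), (β,r)}
  {β, γ} × {p} = {(β,p), (γ,p)}
  {β} × {q, r} = {(β,q), (β,r)}
  {β, γ} × {q} = {(β,q), (γ,q)}
  {β, γ} × {r} = {(β,r), (γ,r)}
  {α, β, γ} × {p} = {(α,p), (β,p), (γ,p)}
  {α, β, γ} × {q} = {(α,q), (β,q), (γ,q)}
  {α, β, γ} × {r} = {(α,r), (β,r), (γ,r)}
  {β} × {p, q, r} = {(β,p), (β,q), (β,r)}
  {α, β} × {p, q} = {(α,p), (α,q), (β,p), (β,q)}
  {α, β} × {p, r} = {(α,p), (α,r), (β,p), (β,r)}
  {α, β} × {q, r} = {(α,q), (α,r), (β,q), (β,r)}
  {β, γ} × {p, q} = {(β,p), (β,q), (γ,p), (γ,q)}
  {β, γ} × {p, r} = {(β,p), (β,r), (γ,p), (γ,r)}
  {β, γ} × {q, r} = {(β,q), (β,r), (γ,q), (γ,r)}
  {α, β} × {p, q, r} = {(α,p), (α,q), (α,r), (β,p), (β,q), (β,r)}
  {α, β, γ} × {p, q} = {(α,p), (α,q), (β,p), (β,q), (γ,p), (γ,q)}
  {α, β, γ} × {p, r} = {(α,p), (α,r), (β,p), (β,r), (γ,p), (γ,r)}
  {α, β, γ} × {q, r} = {(α,q), (α,r), (β,q), (β,r), (γ,q), (γ,r)}
  {β, γ} × {p, q, r} = {(β,p), (β,q), (β,r), (γ,p), (γ,q), (γ,r)}
  {α, β, γ} × {p, q, r} = {(α,p), (α,q), (α,r), (β,p), (β,q), (β,r), (γ,p), (γ,q), (γ,r)}
These 29 distinct sets form the basis B.
Close under arbitrary unions to get τ_{X×Y}; counting gives |τ_{X×Y}| = 125.


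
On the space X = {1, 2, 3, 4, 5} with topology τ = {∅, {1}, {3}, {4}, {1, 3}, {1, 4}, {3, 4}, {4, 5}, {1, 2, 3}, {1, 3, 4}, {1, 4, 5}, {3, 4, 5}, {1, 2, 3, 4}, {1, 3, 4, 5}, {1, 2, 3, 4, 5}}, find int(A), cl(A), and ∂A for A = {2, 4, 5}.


int(A) = {4, 5}, cl(A) = {2, 4, 5}, ∂A = {2}.

Closed sets in (X, τ) are complements of opens:
  closed(X, τ) = {∅, {2}, {5}, {1, 2}, {2, 3}, {2, 5}, {4, 5}, {1, 2, 3}, {1, 2, 5}, {2, 3, 5}, {2, 4, 5}, {1, 2, 3, 5}, {1, 2, 4, 5}, {2, 3, 4, 5}, {1, 2, 3, 4, 5}}.
int(A) = ⋃ {U ∈ τ : U ⊆ A}. Opens contained in A: ∅, {4}, {4, 5}.
Taking the union of these: int(A) = {4, 5}.
cl(A) = ⋂ {C closed : A ⊆ C}. Closed sets containing A: {2, 4, 5}, {1, 2, 4, 5}, {2, 3, 4, 5}, {1, 2, 3, 4, 5}.
Intersecting these: cl(A) = {2, 4, 5}.
∂A = cl(A) ∖ int(A) = {2, 4, 5} ∖ {4, 5} = {2}.


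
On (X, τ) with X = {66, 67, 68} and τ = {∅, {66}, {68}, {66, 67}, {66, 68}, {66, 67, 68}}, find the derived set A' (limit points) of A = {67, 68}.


A' = ∅

For each x ∈ X, list the open sets U ∈ τ with x ∈ U, then check whether U ∩ (A ∖ {x}) ≠ ∅ for every such U.
  x = 66: open {66} ∋ x has {66} ∩ (A ∖ {66}) = ∅, so x is NOT a limit point.
  x = 67: open {66, 67} ∋ x has {66, 67} ∩ (A ∖ {67}) = ∅, so x is NOT a limit point.
  x = 68: open {68} ∋ x has {68} ∩ (A ∖ {68}) = ∅, so x is NOT a limit point.
Collecting: A' = ∅.


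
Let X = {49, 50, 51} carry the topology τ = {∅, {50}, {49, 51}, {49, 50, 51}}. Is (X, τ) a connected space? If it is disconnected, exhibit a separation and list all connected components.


(X, τ) is disconnected; components = [{50}, {49, 51}].

Find clopen sets (U ∈ τ with X ∖ U ∈ τ):
  U = ∅, X ∖ U = {49, 50, 51} — both open, so U is clopen.
  U = {50}, X ∖ U = {49, 51} — both open, so U is clopen.
  U = {49, 51}, X ∖ U = {50} — both open, so U is clopen.
  U = {49, 50, 51}, X ∖ U = ∅ — both open, so U is clopen.
Nontrivial clopen(s) exist: e.g. {50}. So (X, τ) is disconnected.
Compute connected components by grouping points that agree on all clopens:
  component: {50}
  component: {49, 51}


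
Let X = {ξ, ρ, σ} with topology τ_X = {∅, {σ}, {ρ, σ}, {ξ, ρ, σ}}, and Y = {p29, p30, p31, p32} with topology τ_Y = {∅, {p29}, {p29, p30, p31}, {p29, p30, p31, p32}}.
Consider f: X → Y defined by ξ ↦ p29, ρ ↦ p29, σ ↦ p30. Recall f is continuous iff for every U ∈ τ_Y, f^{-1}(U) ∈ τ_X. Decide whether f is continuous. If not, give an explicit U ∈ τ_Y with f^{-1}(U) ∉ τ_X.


f is NOT continuous.

Compute f^{-1}(U) for each U ∈ τ_Y:
  U = ∅: f^{-1}(U) = ∅ ∈ τ_X ✓.
  U = {p29}: f^{-1}(U) = {ξ, ρ} ∉ τ_X ✗.
  U = {p29, p30, p31}: f^{-1}(U) = {ξ, ρ, σ} ∈ τ_X ✓.
  U = {p29, p30, p31, p32}: f^{-1}(U) = {ξ, ρ, σ} ∈ τ_X ✓.
Found U = {p29} with f^{-1}(U) = {ξ, ρ} not in τ_X. Therefore f is NOT continuous.


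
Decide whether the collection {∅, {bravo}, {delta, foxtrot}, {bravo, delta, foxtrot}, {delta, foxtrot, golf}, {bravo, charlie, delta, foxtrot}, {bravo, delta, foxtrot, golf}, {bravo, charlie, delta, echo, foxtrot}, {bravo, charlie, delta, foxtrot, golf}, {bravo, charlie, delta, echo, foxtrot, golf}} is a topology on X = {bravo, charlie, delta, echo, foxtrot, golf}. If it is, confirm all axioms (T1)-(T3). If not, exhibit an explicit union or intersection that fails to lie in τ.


τ IS a topology on X.

Axiom (T1): ∅ ∈ τ? Yes; X ∈ τ? Yes.
Axiom (T2/T3): check pairwise unions and intersections of members of τ.
All pairwise intersections and unions checked — each lies in τ. Therefore τ satisfies (T1), (T2), (T3): it IS a topology on X.


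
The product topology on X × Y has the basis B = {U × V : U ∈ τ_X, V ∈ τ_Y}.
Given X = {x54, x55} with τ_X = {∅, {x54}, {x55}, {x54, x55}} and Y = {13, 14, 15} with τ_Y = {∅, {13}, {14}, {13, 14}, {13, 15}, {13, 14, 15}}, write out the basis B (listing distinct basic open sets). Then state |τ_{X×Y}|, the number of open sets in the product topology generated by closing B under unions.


Basis B = {∅ × ∅, {x54} × {13}, {x54} × {14}, {x55} × {13}, {x55} × {14}, {x54} × {13, 14}, {x54} × {13, 15}, {x54, x55} × {13}, {x54, x55} × {14}, {x55} × {13, 14}, {x55} × {13, 15}, {x54} × {13, 14, 15}, {x55} × {13, 14, 15}, {x54, x55} × {13, 14}, {x54, x55} × {13, 15}, {x54, x55} × {13, 14, 15}}; |τ_{X×Y}| = 36.

Enumerate products U × V with U ∈ τ_X, V ∈ τ_Y (deduplicated):
  ∅ × ∅ = {} (∅)
  {x54} × {13} = {(x54,13)}
  {x54} × {14} = {(x54,14)}
  {x55} × {13} = {(x55,13)}
  {x55} × {14} = {(x55,14)}
  {x54} × {13, 14} = {(x54,13), (x54,14)}
  {x54} × {13, 15} = {(x54,13), (x54,15)}
  {x54, x55} × {13} = {(x54,13), (x55,13)}
  {x54, x55} × {14} = {(x54,14), (x55,14)}
  {x55} × {13, 14} = {(x55,13), (x55,14)}
  {x55} × {13, 15} = {(x55,13), (x55,15)}
  {x54} × {13, 14, 15} = {(x54,13), (x54,14), (x54,15)}
  {x55} × {13, 14, 15} = {(x55,13), (x55,14), (x55,15)}
  {x54, x55} × {13, 14} = {(x54,13), (x54,14), (x55,13), (x55,14)}
  {x54, x55} × {13, 15} = {(x54,13), (x54,15), (x55,13), (x55,15)}
  {x54, x55} × {13, 14, 15} = {(x54,13), (x54,14), (x54,15), (x55,13), (x55,14), (x55,15)}
These 16 distinct sets form the basis B.
Close under arbitrary unions to get τ_{X×Y}; counting gives |τ_{X×Y}| = 36.


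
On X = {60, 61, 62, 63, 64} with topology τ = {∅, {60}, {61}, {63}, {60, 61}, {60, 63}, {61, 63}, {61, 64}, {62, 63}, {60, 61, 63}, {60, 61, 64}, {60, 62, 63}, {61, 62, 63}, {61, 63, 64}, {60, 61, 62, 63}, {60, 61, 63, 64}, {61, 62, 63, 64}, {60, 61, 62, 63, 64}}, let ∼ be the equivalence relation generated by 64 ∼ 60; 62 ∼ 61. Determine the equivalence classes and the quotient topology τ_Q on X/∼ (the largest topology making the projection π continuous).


X/∼ = {[60=64], [61=62], [63]}; |τ_Q| = 4.

Equivalence classes: [60=64], [61=62], [63].
Quotient map π: X → X/∼ sends 60 ↦ [60=64], 61 ↦ [61=62], 62 ↦ [61=62], 63 ↦ [63], 64 ↦ [60=64].
For each subset V ⊆ X/∼, compute π^{-1}(V) ⊆ X and check whether π^{-1}(V) ∈ τ. V is open in τ_Q iff π^{-1}(V) ∈ τ.
  V = {}: π^{-1}(V) = ∅ ∈ τ ✓.
  V = {[60=64]}: π^{-1}(V) = {60, 64} ∉ τ ✗.
  V = {[61=62]}: π^{-1}(V) = {61, 62} ∉ τ ✗.
  V = {[60=64], [61=62]}: π^{-1}(V) = {60, 61, 62, 64} ∉ τ ✗.
  V = {[63]}: π^{-1}(V) = {63} ∈ τ ✓.
  V = {[60=64], [63]}: π^{-1}(V) = {60, 63, 64} ∉ τ ✗.
  V = {[61=62], [63]}: π^{-1}(V) = {61, 62, 63} ∈ τ ✓.
  V = {[60=64], [61=62], [63]}: π^{-1}(V) = {60, 61, 62, 63, 64} ∈ τ ✓.
Open sets in the quotient: τ_Q = {{}, {[63]}, {[61=62], [63]}, {[60=64], [61=62], [63]}} (4 elements).


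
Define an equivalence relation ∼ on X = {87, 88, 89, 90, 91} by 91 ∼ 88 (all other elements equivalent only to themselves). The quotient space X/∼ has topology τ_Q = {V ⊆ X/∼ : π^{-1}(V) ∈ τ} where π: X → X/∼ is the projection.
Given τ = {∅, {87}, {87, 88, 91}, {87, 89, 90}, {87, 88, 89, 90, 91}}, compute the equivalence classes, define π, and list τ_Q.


X/∼ = {[87], [88=91], [89], [90]}; |τ_Q| = 5.

Equivalence classes: [87], [88=91], [89], [90].
Quotient map π: X → X/∼ sends 87 ↦ [87], 88 ↦ [88=91], 89 ↦ [89], 90 ↦ [90], 91 ↦ [88=91].
For each subset V ⊆ X/∼, compute π^{-1}(V) ⊆ X and check whether π^{-1}(V) ∈ τ. V is open in τ_Q iff π^{-1}(V) ∈ τ.
  V = {}: π^{-1}(V) = ∅ ∈ τ ✓.
  V = {[87]}: π^{-1}(V) = {87} ∈ τ ✓.
  V = {[88=91]}: π^{-1}(V) = {88, 91} ∉ τ ✗.
  V = {[87], [88=91]}: π^{-1}(V) = {87, 88, 91} ∈ τ ✓.
  V = {[89]}: π^{-1}(V) = {89} ∉ τ ✗.
  V = {[87], [89]}: π^{-1}(V) = {87, 89} ∉ τ ✗.
  V = {[88=91], [89]}: π^{-1}(V) = {88, 89, 91} ∉ τ ✗.
  V = {[87], [88=91], [89]}: π^{-1}(V) = {87, 88, 89, 91} ∉ τ ✗.
  V = {[90]}: π^{-1}(V) = {90} ∉ τ ✗.
  V = {[87], [90]}: π^{-1}(V) = {87, 90} ∉ τ ✗.
  V = {[88=91], [90]}: π^{-1}(V) = {88, 90, 91} ∉ τ ✗.
  V = {[87], [88=91], [90]}: π^{-1}(V) = {87, 88, 90, 91} ∉ τ ✗.
  V = {[89], [90]}: π^{-1}(V) = {89, 90} ∉ τ ✗.
  V = {[87], [89], [90]}: π^{-1}(V) = {87, 89, 90} ∈ τ ✓.
  V = {[88=91], [89], [90]}: π^{-1}(V) = {88, 89, 90, 91} ∉ τ ✗.
  V = {[87], [88=91], [89], [90]}: π^{-1}(V) = {87, 88, 89, 90, 91} ∈ τ ✓.
Open sets in the quotient: τ_Q = {{}, {[87]}, {[87], [88=91]}, {[87], [89], [90]}, {[87], [88=91], [89], [90]}} (5 elements).


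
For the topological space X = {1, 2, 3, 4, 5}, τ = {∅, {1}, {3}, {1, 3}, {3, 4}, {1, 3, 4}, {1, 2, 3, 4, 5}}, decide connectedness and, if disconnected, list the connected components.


(X, τ) is connected.

Find clopen sets (U ∈ τ with X ∖ U ∈ τ):
  U = ∅, X ∖ U = {1, 2, 3, 4, 5} — both open, so U is clopen.
  U = {1, 2, 3, 4, 5}, X ∖ U = ∅ — both open, so U is clopen.
Only trivial clopens (∅ and X) exist, so (X, τ) is connected.
Compute connected components by grouping points that agree on all clopens:
  component: {1, 2, 3, 4, 5}


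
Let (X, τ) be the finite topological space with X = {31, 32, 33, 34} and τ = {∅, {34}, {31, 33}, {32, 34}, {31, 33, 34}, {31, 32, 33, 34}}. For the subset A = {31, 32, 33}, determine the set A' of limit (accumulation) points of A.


A' = {31, 33}

For each x ∈ X, list the open sets U ∈ τ with x ∈ U, then check whether U ∩ (A ∖ {x}) ≠ ∅ for every such U.
  x = 31: opens ∋ x are {31, 33}, {31, 33, 34}, {31, 32, 33, 34}; each meets A ∖ {31}, so x IS a limit point.
  x = 32: open {32, 34} ∋ x has {32, 34} ∩ (A ∖ {32}) = ∅, so x is NOT a limit point.
  x = 33: opens ∋ x are {31, 33}, {31, 33, 34}, {31, 32, 33, 34}; each meets A ∖ {33}, so x IS a limit point.
  x = 34: open {34} ∋ x has {34} ∩ (A ∖ {34}) = ∅, so x is NOT a limit point.
Collecting: A' = {31, 33}.


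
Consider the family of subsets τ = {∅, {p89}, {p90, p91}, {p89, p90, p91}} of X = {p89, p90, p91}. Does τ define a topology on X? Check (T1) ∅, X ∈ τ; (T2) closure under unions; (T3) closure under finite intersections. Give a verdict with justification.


τ IS a topology on X.

Axiom (T1): ∅ ∈ τ? Yes; X ∈ τ? Yes.
Axiom (T2/T3): check pairwise unions and intersections of members of τ.
All pairwise intersections and unions checked — each lies in τ. Therefore τ satisfies (T1), (T2), (T3): it IS a topology on X.


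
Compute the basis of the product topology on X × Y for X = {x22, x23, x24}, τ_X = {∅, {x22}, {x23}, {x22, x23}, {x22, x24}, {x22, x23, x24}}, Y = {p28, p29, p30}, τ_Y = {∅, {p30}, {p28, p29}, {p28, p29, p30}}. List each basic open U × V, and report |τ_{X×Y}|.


Basis B = {∅ × ∅, {x22} × {p30}, {x23} × {p30}, {x22} × {p28, p29}, {x22, x23} × {p30}, {x22, x24} × {p30}, {x23} × {p28, p29}, {x22} × {p28, p29, p30}, {x22, x23, x24} × {p30}, {x23} × {p28, p29, p30}, {x22, x23} × {p28, p29}, {x22, x24} × {p28, p29}, {x22, x23} × {p28, p29, p30}, {x22, x24} × {p28, p29, p30}, {x22, x23, x24} × {p28, p29}, {x22, x23, x24} × {p28, p29, p30}}; |τ_{X×Y}| = 36.

Enumerate products U × V with U ∈ τ_X, V ∈ τ_Y (deduplicated):
  ∅ × ∅ = {} (∅)
  {x22} × {p30} = {(x22,p30)}
  {x23} × {p30} = {(x23,p30)}
  {x22} × {p28, p29} = {(x22,p28), (x22,p29)}
  {x22, x23} × {p30} = {(x22,p30), (x23,p30)}
  {x22, x24} × {p30} = {(x22,p30), (x24,p30)}
  {x23} × {p28, p29} = {(x23,p28), (x23,p29)}
  {x22} × {p28, p29, p30} = {(x22,p28), (x22,p29), (x22,p30)}
  {x22, x23, x24} × {p30} = {(x22,p30), (x23,p30), (x24,p30)}
  {x23} × {p28, p29, p30} = {(x23,p28), (x23,p29), (x23,p30)}
  {x22, x23} × {p28, p29} = {(x22,p28), (x22,p29), (x23,p28), (x23,p29)}
  {x22, x24} × {p28, p29} = {(x22,p28), (x22,p29), (x24,p28), (x24,p29)}
  {x22, x23} × {p28, p29, p30} = {(x22,p28), (x22,p29), (x22,p30), (x23,p28), (x23,p29), (x23,p30)}
  {x22, x24} × {p28, p29, p30} = {(x22,p28), (x22,p29), (x22,p30), (x24,p28), (x24,p29), (x24,p30)}
  {x22, x23, x24} × {p28, p29} = {(x22,p28), (x22,p29), (x23,p28), (x23,p29), (x24,p28), (x24,p29)}
  {x22, x23, x24} × {p28, p29, p30} = {(x22,p28), (x22,p29), (x22,p30), (x23,p28), (x23,p29), (x23,p30), (x24,p28), (x24,p29), (x24,p30)}
These 16 distinct sets form the basis B.
Close under arbitrary unions to get τ_{X×Y}; counting gives |τ_{X×Y}| = 36.


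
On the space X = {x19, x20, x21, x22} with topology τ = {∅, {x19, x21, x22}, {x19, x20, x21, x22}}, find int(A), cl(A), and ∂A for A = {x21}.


int(A) = ∅, cl(A) = {x19, x20, x21, x22}, ∂A = {x19, x20, x21, x22}.

Closed sets in (X, τ) are complements of opens:
  closed(X, τ) = {∅, {x20}, {x19, x20, x21, x22}}.
int(A) = ⋃ {U ∈ τ : U ⊆ A}. Opens contained in A: ∅.
Taking the union of these: int(A) = ∅.
cl(A) = ⋂ {C closed : A ⊆ C}. Closed sets containing A: {x19, x20, x21, x22}.
Intersecting these: cl(A) = {x19, x20, x21, x22}.
∂A = cl(A) ∖ int(A) = {x19, x20, x21, x22} ∖ ∅ = {x19, x20, x21, x22}.


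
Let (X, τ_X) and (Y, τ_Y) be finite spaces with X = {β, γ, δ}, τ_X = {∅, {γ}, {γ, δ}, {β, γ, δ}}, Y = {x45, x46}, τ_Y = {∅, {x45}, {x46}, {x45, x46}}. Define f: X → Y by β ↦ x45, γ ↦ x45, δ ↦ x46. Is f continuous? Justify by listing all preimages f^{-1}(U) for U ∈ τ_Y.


f is NOT continuous.

Compute f^{-1}(U) for each U ∈ τ_Y:
  U = ∅: f^{-1}(U) = ∅ ∈ τ_X ✓.
  U = {x45}: f^{-1}(U) = {β, γ} ∉ τ_X ✗.
  U = {x46}: f^{-1}(U) = {δ} ∉ τ_X ✗.
  U = {x45, x46}: f^{-1}(U) = {β, γ, δ} ∈ τ_X ✓.
Found U = {x45} with f^{-1}(U) = {β, γ} not in τ_X. Therefore f is NOT continuous.


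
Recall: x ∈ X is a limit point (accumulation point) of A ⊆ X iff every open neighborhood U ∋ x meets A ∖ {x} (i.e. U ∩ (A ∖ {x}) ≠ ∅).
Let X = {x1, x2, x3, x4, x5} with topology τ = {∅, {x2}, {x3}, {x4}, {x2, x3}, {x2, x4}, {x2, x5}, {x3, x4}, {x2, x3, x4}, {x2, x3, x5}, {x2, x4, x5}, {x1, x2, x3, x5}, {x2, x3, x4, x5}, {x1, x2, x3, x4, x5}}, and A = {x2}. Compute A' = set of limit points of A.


A' = {x1, x5}

For each x ∈ X, list the open sets U ∈ τ with x ∈ U, then check whether U ∩ (A ∖ {x}) ≠ ∅ for every such U.
  x = x1: opens ∋ x are {x1, x2, x3, x5}, {x1, x2, x3, x4, x5}; each meets A ∖ {x1}, so x IS a limit point.
  x = x2: open {x2} ∋ x has {x2} ∩ (A ∖ {x2}) = ∅, so x is NOT a limit point.
  x = x3: open {x3} ∋ x has {x3} ∩ (A ∖ {x3}) = ∅, so x is NOT a limit point.
  x = x4: open {x4} ∋ x has {x4} ∩ (A ∖ {x4}) = ∅, so x is NOT a limit point.
  x = x5: opens ∋ x are {x2, x5}, {x2, x3, x5}, {x2, x4, x5}, {x1, x2, x3, x5}, {x2, x3, x4, x5}, {x1, x2, x3, x4, x5}; each meets A ∖ {x5}, so x IS a limit point.
Collecting: A' = {x1, x5}.


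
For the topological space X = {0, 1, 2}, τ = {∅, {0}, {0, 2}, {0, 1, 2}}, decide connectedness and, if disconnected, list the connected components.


(X, τ) is connected.

Find clopen sets (U ∈ τ with X ∖ U ∈ τ):
  U = ∅, X ∖ U = {0, 1, 2} — both open, so U is clopen.
  U = {0, 1, 2}, X ∖ U = ∅ — both open, so U is clopen.
Only trivial clopens (∅ and X) exist, so (X, τ) is connected.
Compute connected components by grouping points that agree on all clopens:
  component: {0, 1, 2}


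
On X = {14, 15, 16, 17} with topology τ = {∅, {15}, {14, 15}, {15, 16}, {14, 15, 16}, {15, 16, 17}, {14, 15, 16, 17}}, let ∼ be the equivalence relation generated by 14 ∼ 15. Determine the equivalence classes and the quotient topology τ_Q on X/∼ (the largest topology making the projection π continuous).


X/∼ = {[14=15], [16], [17]}; |τ_Q| = 4.

Equivalence classes: [14=15], [16], [17].
Quotient map π: X → X/∼ sends 14 ↦ [14=15], 15 ↦ [14=15], 16 ↦ [16], 17 ↦ [17].
For each subset V ⊆ X/∼, compute π^{-1}(V) ⊆ X and check whether π^{-1}(V) ∈ τ. V is open in τ_Q iff π^{-1}(V) ∈ τ.
  V = {}: π^{-1}(V) = ∅ ∈ τ ✓.
  V = {[14=15]}: π^{-1}(V) = {14, 15} ∈ τ ✓.
  V = {[16]}: π^{-1}(V) = {16} ∉ τ ✗.
  V = {[14=15], [16]}: π^{-1}(V) = {14, 15, 16} ∈ τ ✓.
  V = {[17]}: π^{-1}(V) = {17} ∉ τ ✗.
  V = {[14=15], [17]}: π^{-1}(V) = {14, 15, 17} ∉ τ ✗.
  V = {[16], [17]}: π^{-1}(V) = {16, 17} ∉ τ ✗.
  V = {[14=15], [16], [17]}: π^{-1}(V) = {14, 15, 16, 17} ∈ τ ✓.
Open sets in the quotient: τ_Q = {{}, {[14=15]}, {[14=15], [16]}, {[14=15], [16], [17]}} (4 elements).


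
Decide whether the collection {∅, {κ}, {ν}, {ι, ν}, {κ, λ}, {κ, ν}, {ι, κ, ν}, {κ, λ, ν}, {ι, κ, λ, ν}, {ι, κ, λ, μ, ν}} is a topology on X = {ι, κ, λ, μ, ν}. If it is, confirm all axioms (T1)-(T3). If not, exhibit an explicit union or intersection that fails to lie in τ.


τ IS a topology on X.

Axiom (T1): ∅ ∈ τ? Yes; X ∈ τ? Yes.
Axiom (T2/T3): check pairwise unions and intersections of members of τ.
All pairwise intersections and unions checked — each lies in τ. Therefore τ satisfies (T1), (T2), (T3): it IS a topology on X.


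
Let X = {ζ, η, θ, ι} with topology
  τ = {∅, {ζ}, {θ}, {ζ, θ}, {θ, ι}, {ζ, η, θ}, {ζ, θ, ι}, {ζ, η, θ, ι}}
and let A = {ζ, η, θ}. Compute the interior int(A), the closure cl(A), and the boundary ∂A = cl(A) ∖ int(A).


int(A) = {ζ, η, θ}, cl(A) = {ζ, η, θ, ι}, ∂A = {ι}.

Closed sets in (X, τ) are complements of opens:
  closed(X, τ) = {∅, {η}, {ι}, {ζ, η}, {η, ι}, {ζ, η, ι}, {η, θ, ι}, {ζ, η, θ, ι}}.
int(A) = ⋃ {U ∈ τ : U ⊆ A}. Opens contained in A: ∅, {ζ}, {θ}, {ζ, θ}, {ζ, η, θ}.
Taking the union of these: int(A) = {ζ, η, θ}.
cl(A) = ⋂ {C closed : A ⊆ C}. Closed sets containing A: {ζ, η, θ, ι}.
Intersecting these: cl(A) = {ζ, η, θ, ι}.
∂A = cl(A) ∖ int(A) = {ζ, η, θ, ι} ∖ {ζ, η, θ} = {ι}.


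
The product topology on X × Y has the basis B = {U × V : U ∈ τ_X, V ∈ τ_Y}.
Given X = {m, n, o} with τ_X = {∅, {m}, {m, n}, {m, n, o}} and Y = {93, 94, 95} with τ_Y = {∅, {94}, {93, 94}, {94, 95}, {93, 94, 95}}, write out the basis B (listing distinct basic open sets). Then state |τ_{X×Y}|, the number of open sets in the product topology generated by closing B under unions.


Basis B = {∅ × ∅, {m} × {94}, {m} × {93, 94}, {m} × {94, 95}, {m, n} × {94}, {m} × {93, 94, 95}, {m, n, o} × {94}, {m, n} × {93, 94}, {m, n} × {94, 95}, {m, n} × {93, 94, 95}, {m, n, o} × {93, 94}, {m, n, o} × {94, 95}, {m, n, o} × {93, 94, 95}}; |τ_{X×Y}| = 30.

Enumerate products U × V with U ∈ τ_X, V ∈ τ_Y (deduplicated):
  ∅ × ∅ = {} (∅)
  {m} × {94} = {(m,94)}
  {m} × {93, 94} = {(m,93), (m,94)}
  {m} × {94, 95} = {(m,94), (m,95)}
  {m, n} × {94} = {(m,94), (n,94)}
  {m} × {93, 94, 95} = {(m,93), (m,94), (m,95)}
  {m, n, o} × {94} = {(m,94), (n,94), (o,94)}
  {m, n} × {93, 94} = {(m,93), (m,94), (n,93), (n,94)}
  {m, n} × {94, 95} = {(m,94), (m,95), (n,94), (n,95)}
  {m, n} × {93, 94, 95} = {(m,93), (m,94), (m,95), (n,93), (n,94), (n,95)}
  {m, n, o} × {93, 94} = {(m,93), (m,94), (n,93), (n,94), (o,93), (o,94)}
  {m, n, o} × {94, 95} = {(m,94), (m,95), (n,94), (n,95), (o,94), (o,95)}
  {m, n, o} × {93, 94, 95} = {(m,93), (m,94), (m,95), (n,93), (n,94), (n,95), (o,93), (o,94), (o,95)}
These 13 distinct sets form the basis B.
Close under arbitrary unions to get τ_{X×Y}; counting gives |τ_{X×Y}| = 30.


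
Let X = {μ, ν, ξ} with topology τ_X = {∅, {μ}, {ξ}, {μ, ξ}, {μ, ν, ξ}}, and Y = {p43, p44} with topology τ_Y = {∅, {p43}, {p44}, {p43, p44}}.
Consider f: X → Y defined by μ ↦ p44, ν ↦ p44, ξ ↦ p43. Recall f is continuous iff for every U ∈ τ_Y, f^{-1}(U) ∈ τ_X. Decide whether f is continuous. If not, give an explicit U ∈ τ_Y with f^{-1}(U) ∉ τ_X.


f is NOT continuous.

Compute f^{-1}(U) for each U ∈ τ_Y:
  U = ∅: f^{-1}(U) = ∅ ∈ τ_X ✓.
  U = {p43}: f^{-1}(U) = {ξ} ∈ τ_X ✓.
  U = {p44}: f^{-1}(U) = {μ, ν} ∉ τ_X ✗.
  U = {p43, p44}: f^{-1}(U) = {μ, ν, ξ} ∈ τ_X ✓.
Found U = {p44} with f^{-1}(U) = {μ, ν} not in τ_X. Therefore f is NOT continuous.


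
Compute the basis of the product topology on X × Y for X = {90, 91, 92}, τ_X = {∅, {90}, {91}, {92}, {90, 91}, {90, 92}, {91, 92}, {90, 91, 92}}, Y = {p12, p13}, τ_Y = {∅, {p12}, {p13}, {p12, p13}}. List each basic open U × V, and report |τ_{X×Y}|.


Basis B = {∅ × ∅, {90} × {p12}, {90} × {p13}, {91} × {p12}, {91} × {p13}, {92} × {p12}, {92} × {p13}, {90} × {p12, p13}, {90, 91} × {p12}, {90, 92} × {p12}, {90, 91} × {p13}, {90, 92} × {p13}, {91} × {p12, p13}, {91, 92} × {p12}, {91, 92} × {p13}, {92} × {p12, p13}, {90, 91, 92} × {p12}, {90, 91, 92} × {p13}, {90, 91} × {p12, p13}, {90, 92} × {p12, p13}, {91, 92} × {p12, p13}, {90, 91, 92} × {p12, p13}}; |τ_{X×Y}| = 64.

Enumerate products U × V with U ∈ τ_X, V ∈ τ_Y (deduplicated):
  ∅ × ∅ = {} (∅)
  {90} × {p12} = {(90,p12)}
  {90} × {p13} = {(90,p13)}
  {91} × {p12} = {(91,p12)}
  {91} × {p13} = {(91,p13)}
  {92} × {p12} = {(92,p12)}
  {92} × {p13} = {(92,p13)}
  {90} × {p12, p13} = {(90,p12), (90,p13)}
  {90, 91} × {p12} = {(90,p12), (91,p12)}
  {90, 92} × {p12} = {(90,p12), (92,p12)}
  {90, 91} × {p13} = {(90,p13), (91,p13)}
  {90, 92} × {p13} = {(90,p13), (92,p13)}
  {91} × {p12, p13} = {(91,p12), (91,p13)}
  {91, 92} × {p12} = {(91,p12), (92,p12)}
  {91, 92} × {p13} = {(91,p13), (92,p13)}
  {92} × {p12, p13} = {(92,p12), (92,p13)}
  {90, 91, 92} × {p12} = {(90,p12), (91,p12), (92,p12)}
  {90, 91, 92} × {p13} = {(90,p13), (91,p13), (92,p13)}
  {90, 91} × {p12, p13} = {(90,p12), (90,p13), (91,p12), (91,p13)}
  {90, 92} × {p12, p13} = {(90,p12), (90,p13), (92,p12), (92,p13)}
  {91, 92} × {p12, p13} = {(91,p12), (91,p13), (92,p12), (92,p13)}
  {90, 91, 92} × {p12, p13} = {(90,p12), (90,p13), (91,p12), (91,p13), (92,p12), (92,p13)}
These 22 distinct sets form the basis B.
Close under arbitrary unions to get τ_{X×Y}; counting gives |τ_{X×Y}| = 64.


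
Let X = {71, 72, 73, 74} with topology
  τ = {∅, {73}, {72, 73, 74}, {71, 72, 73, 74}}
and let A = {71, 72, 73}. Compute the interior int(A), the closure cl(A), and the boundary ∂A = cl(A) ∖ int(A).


int(A) = {73}, cl(A) = {71, 72, 73, 74}, ∂A = {71, 72, 74}.

Closed sets in (X, τ) are complements of opens:
  closed(X, τ) = {∅, {71}, {71, 72, 74}, {71, 72, 73, 74}}.
int(A) = ⋃ {U ∈ τ : U ⊆ A}. Opens contained in A: ∅, {73}.
Taking the union of these: int(A) = {73}.
cl(A) = ⋂ {C closed : A ⊆ C}. Closed sets containing A: {71, 72, 73, 74}.
Intersecting these: cl(A) = {71, 72, 73, 74}.
∂A = cl(A) ∖ int(A) = {71, 72, 73, 74} ∖ {73} = {71, 72, 74}.


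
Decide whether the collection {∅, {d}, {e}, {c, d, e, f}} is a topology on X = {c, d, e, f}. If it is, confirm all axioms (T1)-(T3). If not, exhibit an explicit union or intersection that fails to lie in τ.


τ is NOT a topology on X.

Axiom (T1): ∅ ∈ τ? Yes; X ∈ τ? Yes.
Axiom (T2/T3): check pairwise unions and intersections of members of τ.
Counterexample for (T2): {d} ∪ {e} = {d, e} ∉ τ. Therefore τ is NOT a topology.


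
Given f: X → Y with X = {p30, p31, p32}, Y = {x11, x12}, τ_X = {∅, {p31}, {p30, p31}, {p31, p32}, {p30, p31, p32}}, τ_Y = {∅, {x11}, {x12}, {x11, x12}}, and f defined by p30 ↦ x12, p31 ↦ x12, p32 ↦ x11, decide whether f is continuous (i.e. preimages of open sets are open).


f is NOT continuous.

Compute f^{-1}(U) for each U ∈ τ_Y:
  U = ∅: f^{-1}(U) = ∅ ∈ τ_X ✓.
  U = {x11}: f^{-1}(U) = {p32} ∉ τ_X ✗.
  U = {x12}: f^{-1}(U) = {p30, p31} ∈ τ_X ✓.
  U = {x11, x12}: f^{-1}(U) = {p30, p31, p32} ∈ τ_X ✓.
Found U = {x11} with f^{-1}(U) = {p32} not in τ_X. Therefore f is NOT continuous.


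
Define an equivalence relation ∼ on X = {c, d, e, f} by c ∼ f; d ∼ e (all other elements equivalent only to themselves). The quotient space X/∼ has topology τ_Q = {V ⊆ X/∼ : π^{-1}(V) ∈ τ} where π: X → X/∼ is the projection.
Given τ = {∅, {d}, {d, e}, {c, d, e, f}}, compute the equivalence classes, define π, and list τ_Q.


X/∼ = {[c=f], [d=e]}; |τ_Q| = 3.

Equivalence classes: [c=f], [d=e].
Quotient map π: X → X/∼ sends c ↦ [c=f], d ↦ [d=e], e ↦ [d=e], f ↦ [c=f].
For each subset V ⊆ X/∼, compute π^{-1}(V) ⊆ X and check whether π^{-1}(V) ∈ τ. V is open in τ_Q iff π^{-1}(V) ∈ τ.
  V = {}: π^{-1}(V) = ∅ ∈ τ ✓.
  V = {[c=f]}: π^{-1}(V) = {c, f} ∉ τ ✗.
  V = {[d=e]}: π^{-1}(V) = {d, e} ∈ τ ✓.
  V = {[c=f], [d=e]}: π^{-1}(V) = {c, d, e, f} ∈ τ ✓.
Open sets in the quotient: τ_Q = {{}, {[d=e]}, {[c=f], [d=e]}} (3 elements).


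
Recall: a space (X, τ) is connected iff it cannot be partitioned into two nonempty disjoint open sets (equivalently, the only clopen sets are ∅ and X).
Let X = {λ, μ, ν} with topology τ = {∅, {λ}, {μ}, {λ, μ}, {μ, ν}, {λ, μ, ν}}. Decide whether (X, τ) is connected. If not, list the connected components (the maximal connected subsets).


(X, τ) is disconnected; components = [{λ}, {μ, ν}].

Find clopen sets (U ∈ τ with X ∖ U ∈ τ):
  U = ∅, X ∖ U = {λ, μ, ν} — both open, so U is clopen.
  U = {λ}, X ∖ U = {μ, ν} — both open, so U is clopen.
  U = {μ, ν}, X ∖ U = {λ} — both open, so U is clopen.
  U = {λ, μ, ν}, X ∖ U = ∅ — both open, so U is clopen.
Nontrivial clopen(s) exist: e.g. {λ}. So (X, τ) is disconnected.
Compute connected components by grouping points that agree on all clopens:
  component: {λ}
  component: {μ, ν}
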